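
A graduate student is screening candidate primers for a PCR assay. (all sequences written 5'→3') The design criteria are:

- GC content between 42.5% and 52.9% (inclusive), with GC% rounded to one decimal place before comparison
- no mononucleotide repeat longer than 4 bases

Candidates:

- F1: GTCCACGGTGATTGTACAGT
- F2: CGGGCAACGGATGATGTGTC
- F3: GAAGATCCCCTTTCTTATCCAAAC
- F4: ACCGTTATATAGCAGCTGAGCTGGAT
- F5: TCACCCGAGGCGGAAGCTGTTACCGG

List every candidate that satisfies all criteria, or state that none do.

F1 and F4.

F1 (20 nt, A=4 T=6 G=6 C=4): GC 10/20 = 50.0% ✓; longest run = 2 ✓ — passes.
F2 (20 nt, A=4 T=4 G=8 C=4): GC 12/20 = 60.0%, outside 42.5–52.9% ✗; longest run = 3 ✓ — fails.
F3 (24 nt, A=7 T=7 G=2 C=8): GC 10/24 = 41.7%, outside 42.5–52.9% ✗; longest run = 4 ✓ — fails.
F4 (26 nt, A=7 T=7 G=7 C=5): GC 12/26 = 46.2% ✓; longest run = 2 ✓ — passes.
F5 (26 nt, A=5 T=4 G=9 C=8): GC 17/26 = 65.4%, outside 42.5–52.9% ✗; longest run = 3 ✓ — fails.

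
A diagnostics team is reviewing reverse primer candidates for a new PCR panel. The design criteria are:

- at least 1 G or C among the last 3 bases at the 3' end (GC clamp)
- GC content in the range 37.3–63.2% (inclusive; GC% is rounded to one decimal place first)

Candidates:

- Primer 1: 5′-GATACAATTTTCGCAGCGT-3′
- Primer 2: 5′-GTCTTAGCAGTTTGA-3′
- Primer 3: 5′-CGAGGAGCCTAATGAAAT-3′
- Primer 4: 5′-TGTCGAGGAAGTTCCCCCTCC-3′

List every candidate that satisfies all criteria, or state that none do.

Primer 1 (19 nt, A=5 T=6 G=4 C=4): 3' end CGT has 2 G/C ✓; GC 8/19 = 42.1% ✓ — passes.
Primer 2 (15 nt, A=3 T=6 G=4 C=2): 3' end TGA has 1 G/C ✓; GC 6/15 = 40.0% ✓ — passes.
Primer 3 (18 nt, A=7 T=3 G=5 C=3): 3' end AAT has 0 G/C, need ≥1 ✗; GC 8/18 = 44.4% ✓ — fails.
Primer 4 (21 nt, A=3 T=5 G=5 C=8): 3' end TCC has 2 G/C ✓; GC 13/21 = 61.9% ✓ — passes.

Primer 1, Primer 2 and Primer 4.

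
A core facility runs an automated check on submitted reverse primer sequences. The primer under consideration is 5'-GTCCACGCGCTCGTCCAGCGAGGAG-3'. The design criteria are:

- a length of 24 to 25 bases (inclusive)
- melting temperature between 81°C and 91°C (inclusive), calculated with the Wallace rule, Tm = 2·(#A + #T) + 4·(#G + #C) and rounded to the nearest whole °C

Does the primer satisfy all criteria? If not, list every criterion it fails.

Base counts: A=4, T=3, G=9, C=9 (length 25).
length: length 25 ✓
Tm: Tm = 2·7 + 4·18 = 86°C ✓

Meets all criteria.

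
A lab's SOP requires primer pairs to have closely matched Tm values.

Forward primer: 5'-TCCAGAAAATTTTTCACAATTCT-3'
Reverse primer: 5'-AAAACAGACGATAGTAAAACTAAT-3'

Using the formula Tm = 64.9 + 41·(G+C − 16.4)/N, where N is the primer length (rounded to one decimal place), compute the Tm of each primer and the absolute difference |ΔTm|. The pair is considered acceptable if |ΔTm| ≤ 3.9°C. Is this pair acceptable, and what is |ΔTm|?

Forward: G+C = 6, N = 23 → Tm = 64.9 + 41·(6 − 16.4)/23 = 46.4°C.
Reverse: G+C = 6, N = 24 → Tm = 64.9 + 41·(6 − 16.4)/24 = 47.1°C.
|ΔTm| = |46.4 − 47.1| = 0.7°C, ≤ 3.9°C.

|ΔTm| = 0.7°C; the pair is acceptable.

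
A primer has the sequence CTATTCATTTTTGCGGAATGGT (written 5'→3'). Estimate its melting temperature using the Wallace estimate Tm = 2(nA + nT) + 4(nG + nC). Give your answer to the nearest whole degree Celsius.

Base counts: A=4, T=10, G=5, C=3 (length 22).
Tm = 2·(4+10) + 4·(5+3) = 2·14 + 4·8 = 28 + 32 = 60°C.

60°C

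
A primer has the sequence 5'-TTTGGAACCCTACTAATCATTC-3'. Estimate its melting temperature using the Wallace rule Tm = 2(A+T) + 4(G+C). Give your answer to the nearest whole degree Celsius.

60°C

Base counts: A=6, T=8, G=2, C=6 (length 22).
Tm = 2·(6+8) + 4·(2+6) = 2·14 + 4·8 = 28 + 32 = 60°C.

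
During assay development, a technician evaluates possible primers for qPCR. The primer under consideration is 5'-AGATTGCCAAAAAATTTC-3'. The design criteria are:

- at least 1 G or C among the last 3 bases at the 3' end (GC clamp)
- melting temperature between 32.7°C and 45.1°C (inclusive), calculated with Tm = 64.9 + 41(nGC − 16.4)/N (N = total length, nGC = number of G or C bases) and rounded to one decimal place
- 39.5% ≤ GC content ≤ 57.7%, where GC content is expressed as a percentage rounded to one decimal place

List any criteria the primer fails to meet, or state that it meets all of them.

Fails: GC content.

Base counts: A=8, T=5, G=2, C=3 (length 18).
GC clamp: 3' end TTC has 1 G/C ✓
Tm: Tm = 64.9 + 41·(5 − 16.4)/18 = 38.9°C ✓
GC content: GC 5/18 = 27.8%, outside 39.5–57.7% ✗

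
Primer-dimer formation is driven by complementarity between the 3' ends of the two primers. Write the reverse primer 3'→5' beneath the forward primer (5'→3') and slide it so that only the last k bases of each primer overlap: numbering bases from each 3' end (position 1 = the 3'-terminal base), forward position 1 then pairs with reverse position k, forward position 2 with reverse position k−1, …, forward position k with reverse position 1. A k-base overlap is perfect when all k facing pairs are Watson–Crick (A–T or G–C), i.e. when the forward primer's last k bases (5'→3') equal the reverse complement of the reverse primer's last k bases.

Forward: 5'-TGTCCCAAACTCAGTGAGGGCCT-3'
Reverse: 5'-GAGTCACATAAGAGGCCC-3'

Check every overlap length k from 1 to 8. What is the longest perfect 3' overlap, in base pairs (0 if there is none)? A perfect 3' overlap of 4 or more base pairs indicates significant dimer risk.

Last 8 bases (5'→3') — forward …GAGGGCCT, reverse …AGAGGCCC.
Reverse complement of the reverse primer's last 8 bases: GGGCCTCT; its first k bases are the reverse complement of the reverse primer's last k bases, so a perfect k-base overlap needs the forward primer's last k bases to equal them.
Comparing (forward last k vs required): k=1: T vs G ✗; k=2: CT vs GG ✗; k=3: CCT vs GGG ✗; k=4: GCCT vs GGGC ✗; k=5: GGCCT vs GGGCC ✗; k=6: GGGCCT vs GGGCCT ✓; k=7: AGGGCCT vs GGGCCTC ✗; k=8: GAGGGCCT vs GGGCCTCT ✗.
Only k = 6 is perfect, so the longest perfect 3' overlap is 6.

Longest perfect overlap: 6 complementary base pairs; significant dimer risk (threshold 4).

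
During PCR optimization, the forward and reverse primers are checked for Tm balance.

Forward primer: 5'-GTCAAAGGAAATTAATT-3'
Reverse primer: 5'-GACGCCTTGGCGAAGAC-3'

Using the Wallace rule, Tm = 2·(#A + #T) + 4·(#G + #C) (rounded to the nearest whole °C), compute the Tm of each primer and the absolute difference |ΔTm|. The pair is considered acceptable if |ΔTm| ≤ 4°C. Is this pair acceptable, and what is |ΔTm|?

Forward: A=8 T=5 G=3 C=1 → Tm = 2·13 + 4·4 = 42°C.
Reverse: A=4 T=2 G=6 C=5 → Tm = 2·6 + 4·11 = 56°C.
|ΔTm| = |42 − 56| = 14°C, > 4°C.

|ΔTm| = 14°C; the pair is not acceptable.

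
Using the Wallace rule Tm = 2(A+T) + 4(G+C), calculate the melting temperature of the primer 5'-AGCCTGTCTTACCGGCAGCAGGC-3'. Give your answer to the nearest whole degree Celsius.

76°C

Base counts: A=4, T=4, G=7, C=8 (length 23).
Tm = 2·(4+4) + 4·(7+8) = 2·8 + 4·15 = 16 + 60 = 76°C.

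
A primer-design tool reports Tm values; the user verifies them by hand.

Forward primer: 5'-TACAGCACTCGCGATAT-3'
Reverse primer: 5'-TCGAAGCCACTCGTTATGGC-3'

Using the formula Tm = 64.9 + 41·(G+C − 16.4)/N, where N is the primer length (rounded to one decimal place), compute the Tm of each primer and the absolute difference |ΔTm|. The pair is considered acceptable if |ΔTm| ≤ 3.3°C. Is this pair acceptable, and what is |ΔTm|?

|ΔTm| = 9.2°C; the pair is not acceptable.

Forward: G+C = 8, N = 17 → Tm = 64.9 + 41·(8 − 16.4)/17 = 44.6°C.
Reverse: G+C = 11, N = 20 → Tm = 64.9 + 41·(11 − 16.4)/20 = 53.8°C.
|ΔTm| = |44.6 − 53.8| = 9.2°C, > 3.3°C.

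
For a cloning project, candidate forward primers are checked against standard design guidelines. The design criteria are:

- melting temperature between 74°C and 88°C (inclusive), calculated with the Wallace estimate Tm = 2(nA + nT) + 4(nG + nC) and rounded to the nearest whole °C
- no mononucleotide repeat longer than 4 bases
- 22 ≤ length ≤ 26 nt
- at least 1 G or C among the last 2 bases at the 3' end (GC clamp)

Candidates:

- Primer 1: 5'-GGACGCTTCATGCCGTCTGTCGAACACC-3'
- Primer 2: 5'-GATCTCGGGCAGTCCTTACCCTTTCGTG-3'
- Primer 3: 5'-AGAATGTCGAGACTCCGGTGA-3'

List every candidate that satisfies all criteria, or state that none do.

Primer 1 (28 nt, A=5 T=6 G=7 C=10): Tm = 2·11 + 4·17 = 90°C, outside 74–88°C ✗; longest run = 2 ✓; length 28, outside 22–26 ✗; 3' end CC has 2 G/C ✓ — fails.
Primer 2 (28 nt, A=3 T=9 G=7 C=9): Tm = 2·12 + 4·16 = 88°C ✓; longest run = 3 ✓; length 28, outside 22–26 ✗; 3' end TG has 1 G/C ✓ — fails.
Primer 3 (21 nt, A=6 T=4 G=7 C=4): Tm = 2·10 + 4·11 = 64°C, outside 74–88°C ✗; longest run = 2 ✓; length 21, outside 22–26 ✗; 3' end GA has 1 G/C ✓ — fails.

None of the candidates satisfy all criteria.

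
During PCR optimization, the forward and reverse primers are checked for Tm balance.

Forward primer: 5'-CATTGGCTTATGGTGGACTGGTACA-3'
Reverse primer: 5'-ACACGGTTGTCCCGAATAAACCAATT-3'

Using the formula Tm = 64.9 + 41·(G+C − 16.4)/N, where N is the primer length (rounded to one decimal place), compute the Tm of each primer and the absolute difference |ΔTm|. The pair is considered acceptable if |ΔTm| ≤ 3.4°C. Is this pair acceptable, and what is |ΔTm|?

|ΔTm| = 1.3°C; the pair is acceptable.

Forward: G+C = 12, N = 25 → Tm = 64.9 + 41·(12 − 16.4)/25 = 57.7°C.
Reverse: G+C = 11, N = 26 → Tm = 64.9 + 41·(11 − 16.4)/26 = 56.4°C.
|ΔTm| = |57.7 − 56.4| = 1.3°C, ≤ 3.4°C.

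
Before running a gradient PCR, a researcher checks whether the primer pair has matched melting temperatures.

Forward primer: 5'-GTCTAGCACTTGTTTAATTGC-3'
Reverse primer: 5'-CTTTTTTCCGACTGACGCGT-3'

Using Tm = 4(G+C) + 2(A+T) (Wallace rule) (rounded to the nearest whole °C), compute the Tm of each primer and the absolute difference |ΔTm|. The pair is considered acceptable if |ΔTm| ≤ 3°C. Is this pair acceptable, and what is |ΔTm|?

|ΔTm| = 2°C; the pair is acceptable.

Forward: A=4 T=9 G=4 C=4 → Tm = 2·13 + 4·8 = 58°C.
Reverse: A=2 T=8 G=4 C=6 → Tm = 2·10 + 4·10 = 60°C.
|ΔTm| = |58 − 60| = 2°C, ≤ 3°C.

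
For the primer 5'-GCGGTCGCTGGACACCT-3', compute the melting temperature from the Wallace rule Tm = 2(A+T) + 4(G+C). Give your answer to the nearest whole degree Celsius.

Base counts: A=2, T=3, G=6, C=6 (length 17).
Tm = 2·(2+3) + 4·(6+6) = 2·5 + 4·12 = 10 + 48 = 58°C.

58°C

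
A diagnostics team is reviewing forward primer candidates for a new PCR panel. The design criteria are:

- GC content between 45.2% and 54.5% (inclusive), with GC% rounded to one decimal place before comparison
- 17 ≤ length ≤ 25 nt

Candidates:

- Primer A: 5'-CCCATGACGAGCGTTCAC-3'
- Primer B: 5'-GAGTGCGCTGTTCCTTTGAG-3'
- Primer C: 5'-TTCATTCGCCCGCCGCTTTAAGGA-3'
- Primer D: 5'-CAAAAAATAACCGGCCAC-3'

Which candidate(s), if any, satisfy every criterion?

Primer C only.

Primer A (18 nt, A=4 T=3 G=4 C=7): GC 11/18 = 61.1%, outside 45.2–54.5% ✗; length 18 ✓ — fails.
Primer B (20 nt, A=2 T=7 G=7 C=4): GC 11/20 = 55.0%, outside 45.2–54.5% ✗; length 20 ✓ — fails.
Primer C (24 nt, A=4 T=7 G=5 C=8): GC 13/24 = 54.2% ✓; length 24 ✓ — passes.
Primer D (18 nt, A=9 T=1 G=2 C=6): GC 8/18 = 44.4%, outside 45.2–54.5% ✗; length 18 ✓ — fails.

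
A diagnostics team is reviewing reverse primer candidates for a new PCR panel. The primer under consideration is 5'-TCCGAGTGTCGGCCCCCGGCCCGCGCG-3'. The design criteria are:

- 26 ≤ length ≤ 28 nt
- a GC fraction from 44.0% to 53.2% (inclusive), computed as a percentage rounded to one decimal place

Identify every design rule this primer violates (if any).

Fails: GC content.

Base counts: A=1, T=3, G=10, C=13 (length 27).
length: length 27 ✓
GC content: GC 23/27 = 85.2%, outside 44.0–53.2% ✗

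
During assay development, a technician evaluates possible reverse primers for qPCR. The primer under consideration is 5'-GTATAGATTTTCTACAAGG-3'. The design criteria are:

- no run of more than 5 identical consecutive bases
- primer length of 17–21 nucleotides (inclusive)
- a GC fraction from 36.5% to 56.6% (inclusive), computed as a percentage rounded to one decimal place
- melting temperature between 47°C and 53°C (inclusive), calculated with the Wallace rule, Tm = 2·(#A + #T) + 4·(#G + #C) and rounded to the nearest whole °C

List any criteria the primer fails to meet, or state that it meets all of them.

Base counts: A=6, T=7, G=4, C=2 (length 19).
homopolymer run: longest run = 4 ✓
length: length 19 ✓
GC content: GC 6/19 = 31.6%, outside 36.5–56.6% ✗
Tm: Tm = 2·13 + 4·6 = 50°C ✓

Fails: GC content.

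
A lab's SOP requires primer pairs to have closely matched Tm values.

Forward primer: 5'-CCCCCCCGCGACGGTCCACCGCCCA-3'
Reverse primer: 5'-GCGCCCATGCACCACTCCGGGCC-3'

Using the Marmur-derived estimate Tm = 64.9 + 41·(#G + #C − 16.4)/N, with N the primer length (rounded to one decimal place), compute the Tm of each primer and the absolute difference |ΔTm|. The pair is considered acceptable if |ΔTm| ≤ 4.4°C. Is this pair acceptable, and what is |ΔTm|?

Forward: G+C = 21, N = 25 → Tm = 64.9 + 41·(21 − 16.4)/25 = 72.4°C.
Reverse: G+C = 18, N = 23 → Tm = 64.9 + 41·(18 − 16.4)/23 = 67.8°C.
|ΔTm| = |72.4 − 67.8| = 4.6°C, > 4.4°C.

|ΔTm| = 4.6°C; the pair is not acceptable.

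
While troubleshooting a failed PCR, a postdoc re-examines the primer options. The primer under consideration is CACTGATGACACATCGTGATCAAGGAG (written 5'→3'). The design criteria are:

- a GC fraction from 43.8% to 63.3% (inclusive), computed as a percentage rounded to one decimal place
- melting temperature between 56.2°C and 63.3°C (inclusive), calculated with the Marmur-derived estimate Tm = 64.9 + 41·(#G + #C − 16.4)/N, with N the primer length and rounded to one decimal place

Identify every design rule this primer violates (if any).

Base counts: A=9, T=5, G=7, C=6 (length 27).
GC content: GC 13/27 = 48.1% ✓
Tm: Tm = 64.9 + 41·(13 − 16.4)/27 = 59.7°C ✓

Meets all criteria.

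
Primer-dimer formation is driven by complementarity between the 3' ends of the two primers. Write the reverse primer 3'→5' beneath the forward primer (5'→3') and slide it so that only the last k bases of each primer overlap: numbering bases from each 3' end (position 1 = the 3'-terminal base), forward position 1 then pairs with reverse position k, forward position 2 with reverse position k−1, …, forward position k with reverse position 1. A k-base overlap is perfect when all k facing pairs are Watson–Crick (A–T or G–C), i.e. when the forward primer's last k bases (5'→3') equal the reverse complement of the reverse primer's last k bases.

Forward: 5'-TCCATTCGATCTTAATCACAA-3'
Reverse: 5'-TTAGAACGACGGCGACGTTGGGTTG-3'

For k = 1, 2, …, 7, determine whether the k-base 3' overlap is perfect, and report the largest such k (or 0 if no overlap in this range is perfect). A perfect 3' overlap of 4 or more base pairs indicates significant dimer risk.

Longest perfect overlap: 3 complementary base pairs; below the dimer-risk threshold (threshold 4).

Last 7 bases (5'→3') — forward …ATCACAA, reverse …TGGGTTG.
Reverse complement of the reverse primer's last 7 bases: CAACCCA; its first k bases are the reverse complement of the reverse primer's last k bases, so a perfect k-base overlap needs the forward primer's last k bases to equal them.
Comparing (forward last k vs required): k=1: A vs C ✗; k=2: AA vs CA ✗; k=3: CAA vs CAA ✓; k=4: ACAA vs CAAC ✗; k=5: CACAA vs CAACC ✗; k=6: TCACAA vs CAACCC ✗; k=7: ATCACAA vs CAACCCA ✗.
Only k = 3 is perfect, so the longest perfect 3' overlap is 3.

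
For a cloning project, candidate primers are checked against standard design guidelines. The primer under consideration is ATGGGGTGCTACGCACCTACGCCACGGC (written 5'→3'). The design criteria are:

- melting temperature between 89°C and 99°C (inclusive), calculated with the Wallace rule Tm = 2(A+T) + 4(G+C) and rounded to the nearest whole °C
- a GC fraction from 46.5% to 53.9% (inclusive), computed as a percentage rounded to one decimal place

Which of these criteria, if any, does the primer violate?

Fails: GC content.

Base counts: A=5, T=4, G=9, C=10 (length 28).
Tm: Tm = 2·9 + 4·19 = 94°C ✓
GC content: GC 19/28 = 67.9%, outside 46.5–53.9% ✗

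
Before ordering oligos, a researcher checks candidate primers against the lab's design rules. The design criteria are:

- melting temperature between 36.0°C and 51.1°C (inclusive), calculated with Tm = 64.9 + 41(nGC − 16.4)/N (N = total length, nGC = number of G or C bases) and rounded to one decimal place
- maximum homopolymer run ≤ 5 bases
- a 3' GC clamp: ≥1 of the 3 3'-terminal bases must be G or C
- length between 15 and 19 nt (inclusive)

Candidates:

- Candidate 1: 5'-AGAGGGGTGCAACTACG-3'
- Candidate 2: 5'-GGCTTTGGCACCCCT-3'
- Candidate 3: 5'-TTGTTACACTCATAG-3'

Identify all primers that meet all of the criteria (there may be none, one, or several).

Candidate 1 and Candidate 2.

Candidate 1 (17 nt, A=5 T=2 G=7 C=3): Tm = 64.9 + 41·(10 − 16.4)/17 = 49.5°C ✓; longest run = 4 ✓; 3' end ACG has 2 G/C ✓; length 17 ✓ — passes.
Candidate 2 (15 nt, A=1 T=4 G=4 C=6): Tm = 64.9 + 41·(10 − 16.4)/15 = 47.4°C ✓; longest run = 4 ✓; 3' end CCT has 2 G/C ✓; length 15 ✓ — passes.
Candidate 3 (15 nt, A=4 T=6 G=2 C=3): Tm = 64.9 + 41·(5 − 16.4)/15 = 33.7°C, outside 36.0–51.1°C ✗; longest run = 2 ✓; 3' end TAG has 1 G/C ✓; length 15 ✓ — fails.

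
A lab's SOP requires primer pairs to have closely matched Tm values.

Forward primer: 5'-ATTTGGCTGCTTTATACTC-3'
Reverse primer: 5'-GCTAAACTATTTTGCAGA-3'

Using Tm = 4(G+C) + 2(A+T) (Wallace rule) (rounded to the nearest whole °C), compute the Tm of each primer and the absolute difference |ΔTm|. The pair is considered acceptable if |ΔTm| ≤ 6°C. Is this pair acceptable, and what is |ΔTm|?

Forward: A=3 T=9 G=3 C=4 → Tm = 2·12 + 4·7 = 52°C.
Reverse: A=6 T=6 G=3 C=3 → Tm = 2·12 + 4·6 = 48°C.
|ΔTm| = |52 − 48| = 4°C, ≤ 6°C.

|ΔTm| = 4°C; the pair is acceptable.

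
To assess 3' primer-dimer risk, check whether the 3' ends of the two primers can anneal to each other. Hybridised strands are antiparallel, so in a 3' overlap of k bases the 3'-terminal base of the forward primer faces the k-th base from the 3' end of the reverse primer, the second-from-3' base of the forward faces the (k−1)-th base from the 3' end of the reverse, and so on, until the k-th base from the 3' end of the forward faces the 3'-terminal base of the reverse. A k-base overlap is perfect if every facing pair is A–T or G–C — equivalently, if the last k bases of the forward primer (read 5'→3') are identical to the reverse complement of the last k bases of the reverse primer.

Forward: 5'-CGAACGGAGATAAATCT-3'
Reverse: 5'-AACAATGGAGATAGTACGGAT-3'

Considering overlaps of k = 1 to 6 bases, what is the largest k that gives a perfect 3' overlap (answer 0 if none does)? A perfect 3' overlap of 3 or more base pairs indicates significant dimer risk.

Longest perfect overlap: 0 complementary base pairs; below the dimer-risk threshold (threshold 3).

Last 6 bases (5'→3') — forward …AAATCT, reverse …ACGGAT.
Reverse complement of the reverse primer's last 6 bases: ATCCGT; its first k bases are the reverse complement of the reverse primer's last k bases, so a perfect k-base overlap needs the forward primer's last k bases to equal them.
Comparing (forward last k vs required): k=1: T vs A ✗; k=2: CT vs AT ✗; k=3: TCT vs ATC ✗; k=4: ATCT vs ATCC ✗; k=5: AATCT vs ATCCG ✗; k=6: AAATCT vs ATCCGT ✗.
No overlap length from 1 to 6 is perfect, so the longest perfect 3' overlap is 0.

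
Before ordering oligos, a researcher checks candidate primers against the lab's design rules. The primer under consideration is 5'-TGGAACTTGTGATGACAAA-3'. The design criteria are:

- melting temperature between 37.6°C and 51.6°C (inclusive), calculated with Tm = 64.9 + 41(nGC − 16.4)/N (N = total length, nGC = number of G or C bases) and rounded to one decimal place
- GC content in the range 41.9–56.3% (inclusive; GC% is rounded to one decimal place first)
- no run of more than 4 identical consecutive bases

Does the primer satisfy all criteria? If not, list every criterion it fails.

Fails: GC content.

Base counts: A=7, T=5, G=5, C=2 (length 19).
Tm: Tm = 64.9 + 41·(7 − 16.4)/19 = 44.6°C ✓
GC content: GC 7/19 = 36.8%, outside 41.9–56.3% ✗
homopolymer run: longest run = 3 ✓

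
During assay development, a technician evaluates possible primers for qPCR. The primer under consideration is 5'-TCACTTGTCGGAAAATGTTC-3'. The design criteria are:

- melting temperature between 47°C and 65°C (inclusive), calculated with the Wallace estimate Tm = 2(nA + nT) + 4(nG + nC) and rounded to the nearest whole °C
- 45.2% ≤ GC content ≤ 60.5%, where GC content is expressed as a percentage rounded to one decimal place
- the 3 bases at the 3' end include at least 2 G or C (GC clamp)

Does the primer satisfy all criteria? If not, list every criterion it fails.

Base counts: A=5, T=7, G=4, C=4 (length 20).
Tm: Tm = 2·12 + 4·8 = 56°C ✓
GC content: GC 8/20 = 40.0%, outside 45.2–60.5% ✗
GC clamp: 3' end TTC has 1 G/C, need ≥2 ✗

Fails: GC content, GC clamp.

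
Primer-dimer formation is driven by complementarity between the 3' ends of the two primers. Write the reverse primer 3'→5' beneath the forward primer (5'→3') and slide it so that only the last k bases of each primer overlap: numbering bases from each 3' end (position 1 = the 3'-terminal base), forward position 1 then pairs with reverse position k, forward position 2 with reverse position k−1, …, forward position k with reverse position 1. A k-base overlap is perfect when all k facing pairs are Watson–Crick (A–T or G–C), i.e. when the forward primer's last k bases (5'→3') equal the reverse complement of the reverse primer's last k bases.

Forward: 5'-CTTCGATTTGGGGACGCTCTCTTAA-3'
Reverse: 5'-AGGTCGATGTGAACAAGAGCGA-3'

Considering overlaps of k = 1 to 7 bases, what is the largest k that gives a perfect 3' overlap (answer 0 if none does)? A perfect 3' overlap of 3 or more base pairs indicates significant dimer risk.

Last 7 bases (5'→3') — forward …CTCTTAA, reverse …AGAGCGA.
Reverse complement of the reverse primer's last 7 bases: TCGCTCT; its first k bases are the reverse complement of the reverse primer's last k bases, so a perfect k-base overlap needs the forward primer's last k bases to equal them.
Comparing (forward last k vs required): k=1: A vs T ✗; k=2: AA vs TC ✗; k=3: TAA vs TCG ✗; k=4: TTAA vs TCGC ✗; k=5: CTTAA vs TCGCT ✗; k=6: TCTTAA vs TCGCTC ✗; k=7: CTCTTAA vs TCGCTCT ✗.
No overlap length from 1 to 7 is perfect, so the longest perfect 3' overlap is 0.

Longest perfect overlap: 0 complementary base pairs; below the dimer-risk threshold (threshold 3).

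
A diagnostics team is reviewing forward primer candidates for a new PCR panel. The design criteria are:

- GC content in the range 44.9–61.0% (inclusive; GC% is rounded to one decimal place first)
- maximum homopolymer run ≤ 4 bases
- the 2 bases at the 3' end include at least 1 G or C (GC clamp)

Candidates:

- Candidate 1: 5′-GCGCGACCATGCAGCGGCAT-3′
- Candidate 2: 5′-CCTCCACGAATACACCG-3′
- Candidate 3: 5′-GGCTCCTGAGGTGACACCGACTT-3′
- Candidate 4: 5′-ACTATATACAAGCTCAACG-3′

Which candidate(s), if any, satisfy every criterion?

Candidate 1 (20 nt, A=4 T=2 G=7 C=7): GC 14/20 = 70.0%, outside 44.9–61.0% ✗; longest run = 2 ✓; 3' end AT has 0 G/C, need ≥1 ✗ — fails.
Candidate 2 (17 nt, A=5 T=2 G=2 C=8): GC 10/17 = 58.8% ✓; longest run = 2 ✓; 3' end CG has 2 G/C ✓ — passes.
Candidate 3 (23 nt, A=4 T=5 G=7 C=7): GC 14/23 = 60.9% ✓; longest run = 2 ✓; 3' end TT has 0 G/C, need ≥1 ✗ — fails.
Candidate 4 (19 nt, A=8 T=4 G=2 C=5): GC 7/19 = 36.8%, outside 44.9–61.0% ✗; longest run = 2 ✓; 3' end CG has 2 G/C ✓ — fails.

Candidate 2 only.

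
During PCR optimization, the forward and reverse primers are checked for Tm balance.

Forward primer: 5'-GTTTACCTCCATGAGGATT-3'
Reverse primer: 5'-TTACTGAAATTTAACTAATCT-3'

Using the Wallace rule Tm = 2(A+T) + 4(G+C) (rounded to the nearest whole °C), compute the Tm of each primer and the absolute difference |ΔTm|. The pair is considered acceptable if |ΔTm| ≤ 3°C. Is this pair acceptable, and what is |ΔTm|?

|ΔTm| = 4°C; the pair is not acceptable.

Forward: A=4 T=7 G=4 C=4 → Tm = 2·11 + 4·8 = 54°C.
Reverse: A=8 T=9 G=1 C=3 → Tm = 2·17 + 4·4 = 50°C.
|ΔTm| = |54 − 50| = 4°C, > 3°C.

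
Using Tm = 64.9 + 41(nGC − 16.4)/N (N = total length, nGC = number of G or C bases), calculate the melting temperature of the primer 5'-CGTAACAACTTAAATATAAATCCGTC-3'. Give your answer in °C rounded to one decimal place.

51.7°C

Base counts: A=11, T=7, G=2, C=6; G+C = 8, N = 26.
Tm = 64.9 + 41·(8 − 16.4)/26 = 64.9 + -344.40/26 = 51.7°C.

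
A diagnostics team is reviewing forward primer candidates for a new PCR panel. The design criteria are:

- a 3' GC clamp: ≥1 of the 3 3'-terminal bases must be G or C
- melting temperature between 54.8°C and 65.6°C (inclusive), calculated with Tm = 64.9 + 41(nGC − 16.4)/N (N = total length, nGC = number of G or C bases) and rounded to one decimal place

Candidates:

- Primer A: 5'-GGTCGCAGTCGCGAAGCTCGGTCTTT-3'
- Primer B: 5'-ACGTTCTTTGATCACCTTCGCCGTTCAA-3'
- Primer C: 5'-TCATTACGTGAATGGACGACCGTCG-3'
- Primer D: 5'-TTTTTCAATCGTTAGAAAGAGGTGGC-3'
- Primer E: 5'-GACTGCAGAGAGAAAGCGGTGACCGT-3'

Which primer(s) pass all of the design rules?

Primer B, Primer C, Primer D and Primer E.

Primer A (26 nt, A=3 T=7 G=9 C=7): 3' end TTT has 0 G/C, need ≥1 ✗; Tm = 64.9 + 41·(16 − 16.4)/26 = 64.3°C ✓ — fails.
Primer B (28 nt, A=5 T=10 G=4 C=9): 3' end CAA has 1 G/C ✓; Tm = 64.9 + 41·(13 − 16.4)/28 = 59.9°C ✓ — passes.
Primer C (25 nt, A=6 T=6 G=7 C=6): 3' end TCG has 2 G/C ✓; Tm = 64.9 + 41·(13 − 16.4)/25 = 59.3°C ✓ — passes.
Primer D (26 nt, A=7 T=9 G=7 C=3): 3' end GGC has 3 G/C ✓; Tm = 64.9 + 41·(10 − 16.4)/26 = 54.8°C ✓ — passes.
Primer E (26 nt, A=8 T=3 G=10 C=5): 3' end CGT has 2 G/C ✓; Tm = 64.9 + 41·(15 − 16.4)/26 = 62.7°C ✓ — passes.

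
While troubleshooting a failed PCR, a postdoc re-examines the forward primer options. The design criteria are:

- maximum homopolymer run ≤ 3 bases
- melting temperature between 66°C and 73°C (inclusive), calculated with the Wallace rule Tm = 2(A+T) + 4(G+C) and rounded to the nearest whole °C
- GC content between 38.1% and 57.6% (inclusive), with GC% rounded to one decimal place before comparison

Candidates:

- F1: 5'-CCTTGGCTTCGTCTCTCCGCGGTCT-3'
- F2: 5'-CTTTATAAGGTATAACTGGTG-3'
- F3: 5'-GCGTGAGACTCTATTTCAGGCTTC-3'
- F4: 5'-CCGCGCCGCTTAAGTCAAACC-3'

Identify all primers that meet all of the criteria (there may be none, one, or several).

F3 only.

F1 (25 nt, A=0 T=9 G=6 C=10): longest run = 2 ✓; Tm = 2·9 + 4·16 = 82°C, outside 66–73°C ✗; GC 16/25 = 64.0%, outside 38.1–57.6% ✗ — fails.
F2 (21 nt, A=6 T=8 G=5 C=2): longest run = 3 ✓; Tm = 2·14 + 4·7 = 56°C, outside 66–73°C ✗; GC 7/21 = 33.3%, outside 38.1–57.6% ✗ — fails.
F3 (24 nt, A=4 T=8 G=6 C=6): longest run = 3 ✓; Tm = 2·12 + 4·12 = 72°C ✓; GC 12/24 = 50.0% ✓ — passes.
F4 (21 nt, A=5 T=3 G=4 C=9): longest run = 3 ✓; Tm = 2·8 + 4·13 = 68°C ✓; GC 13/21 = 61.9%, outside 38.1–57.6% ✗ — fails.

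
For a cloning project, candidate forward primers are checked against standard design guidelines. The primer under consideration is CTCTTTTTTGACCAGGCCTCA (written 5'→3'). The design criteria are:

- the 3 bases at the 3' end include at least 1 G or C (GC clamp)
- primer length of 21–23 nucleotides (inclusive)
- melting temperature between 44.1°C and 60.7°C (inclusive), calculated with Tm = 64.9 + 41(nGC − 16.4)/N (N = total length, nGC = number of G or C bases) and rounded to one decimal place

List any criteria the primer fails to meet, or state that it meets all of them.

Meets all criteria.

Base counts: A=3, T=8, G=3, C=7 (length 21).
GC clamp: 3' end TCA has 1 G/C ✓
length: length 21 ✓
Tm: Tm = 64.9 + 41·(10 − 16.4)/21 = 52.4°C ✓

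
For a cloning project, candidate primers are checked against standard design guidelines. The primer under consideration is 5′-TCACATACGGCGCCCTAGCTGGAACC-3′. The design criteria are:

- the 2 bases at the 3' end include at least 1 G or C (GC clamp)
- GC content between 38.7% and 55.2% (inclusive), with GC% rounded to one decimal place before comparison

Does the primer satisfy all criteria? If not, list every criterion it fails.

Base counts: A=6, T=4, G=6, C=10 (length 26).
GC clamp: 3' end CC has 2 G/C ✓
GC content: GC 16/26 = 61.5%, outside 38.7–55.2% ✗

Fails: GC content.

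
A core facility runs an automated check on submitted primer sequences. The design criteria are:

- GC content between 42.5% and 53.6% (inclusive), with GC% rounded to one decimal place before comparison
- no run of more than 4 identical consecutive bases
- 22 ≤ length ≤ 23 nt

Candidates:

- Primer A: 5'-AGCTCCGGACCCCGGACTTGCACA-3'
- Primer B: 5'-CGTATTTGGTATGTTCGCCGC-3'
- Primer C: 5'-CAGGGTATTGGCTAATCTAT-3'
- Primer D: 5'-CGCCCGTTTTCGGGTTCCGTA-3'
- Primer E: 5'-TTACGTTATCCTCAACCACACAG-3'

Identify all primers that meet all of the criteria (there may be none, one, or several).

Primer E only.

Primer A (24 nt, A=5 T=3 G=6 C=10): GC 16/24 = 66.7%, outside 42.5–53.6% ✗; longest run = 4 ✓; length 24, outside 22–23 ✗ — fails.
Primer B (21 nt, A=2 T=8 G=6 C=5): GC 11/21 = 52.4% ✓; longest run = 3 ✓; length 21, outside 22–23 ✗ — fails.
Primer C (20 nt, A=5 T=7 G=5 C=3): GC 8/20 = 40.0%, outside 42.5–53.6% ✗; longest run = 3 ✓; length 20, outside 22–23 ✗ — fails.
Primer D (21 nt, A=1 T=7 G=6 C=7): GC 13/21 = 61.9%, outside 42.5–53.6% ✗; longest run = 4 ✓; length 21, outside 22–23 ✗ — fails.
Primer E (23 nt, A=7 T=6 G=2 C=8): GC 10/23 = 43.5% ✓; longest run = 2 ✓; length 23 ✓ — passes.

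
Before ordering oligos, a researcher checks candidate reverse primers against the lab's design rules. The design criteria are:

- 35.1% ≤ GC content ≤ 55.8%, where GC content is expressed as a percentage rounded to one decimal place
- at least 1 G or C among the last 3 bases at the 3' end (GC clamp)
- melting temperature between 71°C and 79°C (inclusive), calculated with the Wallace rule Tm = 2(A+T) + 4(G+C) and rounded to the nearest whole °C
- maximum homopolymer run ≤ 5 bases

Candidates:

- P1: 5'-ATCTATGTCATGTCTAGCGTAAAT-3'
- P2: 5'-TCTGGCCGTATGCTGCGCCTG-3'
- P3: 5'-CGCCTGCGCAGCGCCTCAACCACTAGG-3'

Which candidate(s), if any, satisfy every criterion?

P1 (24 nt, A=7 T=9 G=4 C=4): GC 8/24 = 33.3%, outside 35.1–55.8% ✗; 3' end AAT has 0 G/C, need ≥1 ✗; Tm = 2·16 + 4·8 = 64°C, outside 71–79°C ✗; longest run = 3 ✓ — fails.
P2 (21 nt, A=1 T=6 G=7 C=7): GC 14/21 = 66.7%, outside 35.1–55.8% ✗; 3' end CTG has 2 G/C ✓; Tm = 2·7 + 4·14 = 70°C, outside 71–79°C ✗; longest run = 2 ✓ — fails.
P3 (27 nt, A=5 T=3 G=7 C=12): GC 19/27 = 70.4%, outside 35.1–55.8% ✗; 3' end AGG has 2 G/C ✓; Tm = 2·8 + 4·19 = 92°C, outside 71–79°C ✗; longest run = 2 ✓ — fails.

None of the candidates satisfy all criteria.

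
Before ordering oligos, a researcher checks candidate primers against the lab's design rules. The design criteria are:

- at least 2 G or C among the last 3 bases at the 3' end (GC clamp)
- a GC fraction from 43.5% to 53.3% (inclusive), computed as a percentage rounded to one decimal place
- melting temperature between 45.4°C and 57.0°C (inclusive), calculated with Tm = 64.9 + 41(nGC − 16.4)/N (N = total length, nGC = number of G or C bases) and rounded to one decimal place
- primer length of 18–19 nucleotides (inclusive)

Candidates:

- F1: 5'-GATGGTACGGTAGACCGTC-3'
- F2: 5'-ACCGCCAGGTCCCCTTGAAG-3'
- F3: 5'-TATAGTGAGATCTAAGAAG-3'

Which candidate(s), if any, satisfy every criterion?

None of the candidates satisfy all criteria.

F1 (19 nt, A=4 T=4 G=7 C=4): 3' end GTC has 2 G/C ✓; GC 11/19 = 57.9%, outside 43.5–53.3% ✗; Tm = 64.9 + 41·(11 − 16.4)/19 = 53.2°C ✓; length 19 ✓ — fails.
F2 (20 nt, A=4 T=3 G=5 C=8): 3' end AAG has 1 G/C, need ≥2 ✗; GC 13/20 = 65.0%, outside 43.5–53.3% ✗; Tm = 64.9 + 41·(13 − 16.4)/20 = 57.9°C, outside 45.4–57.0°C ✗; length 20, outside 18–19 ✗ — fails.
F3 (19 nt, A=8 T=5 G=5 C=1): 3' end AAG has 1 G/C, need ≥2 ✗; GC 6/19 = 31.6%, outside 43.5–53.3% ✗; Tm = 64.9 + 41·(6 − 16.4)/19 = 42.5°C, outside 45.4–57.0°C ✗; length 19 ✓ — fails.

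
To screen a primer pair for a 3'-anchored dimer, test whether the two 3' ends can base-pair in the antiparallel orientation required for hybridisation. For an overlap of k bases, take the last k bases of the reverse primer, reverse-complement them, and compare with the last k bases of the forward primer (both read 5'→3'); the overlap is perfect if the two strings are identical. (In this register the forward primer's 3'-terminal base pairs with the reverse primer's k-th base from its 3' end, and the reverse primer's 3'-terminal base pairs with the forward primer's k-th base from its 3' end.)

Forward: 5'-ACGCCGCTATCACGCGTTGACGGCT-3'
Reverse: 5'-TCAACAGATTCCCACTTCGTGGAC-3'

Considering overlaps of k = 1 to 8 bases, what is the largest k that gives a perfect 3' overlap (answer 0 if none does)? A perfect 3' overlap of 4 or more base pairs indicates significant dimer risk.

Longest perfect overlap: 0 complementary base pairs; below the dimer-risk threshold (threshold 4).

Last 8 bases (5'→3') — forward …TGACGGCT, reverse …TCGTGGAC.
Reverse complement of the reverse primer's last 8 bases: GTCCACGA; its first k bases are the reverse complement of the reverse primer's last k bases, so a perfect k-base overlap needs the forward primer's last k bases to equal them.
Comparing (forward last k vs required): k=1: T vs G ✗; k=2: CT vs GT ✗; k=3: GCT vs GTC ✗; k=4: GGCT vs GTCC ✗; k=5: CGGCT vs GTCCA ✗; k=6: ACGGCT vs GTCCAC ✗; k=7: GACGGCT vs GTCCACG ✗; k=8: TGACGGCT vs GTCCACGA ✗.
No overlap length from 1 to 8 is perfect, so the longest perfect 3' overlap is 0.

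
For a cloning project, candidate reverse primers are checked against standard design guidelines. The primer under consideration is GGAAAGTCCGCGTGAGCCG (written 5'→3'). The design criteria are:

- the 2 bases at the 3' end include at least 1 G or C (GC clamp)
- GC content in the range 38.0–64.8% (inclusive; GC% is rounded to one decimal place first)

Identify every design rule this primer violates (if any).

Fails: GC content.

Base counts: A=4, T=2, G=8, C=5 (length 19).
GC clamp: 3' end CG has 2 G/C ✓
GC content: GC 13/19 = 68.4%, outside 38.0–64.8% ✗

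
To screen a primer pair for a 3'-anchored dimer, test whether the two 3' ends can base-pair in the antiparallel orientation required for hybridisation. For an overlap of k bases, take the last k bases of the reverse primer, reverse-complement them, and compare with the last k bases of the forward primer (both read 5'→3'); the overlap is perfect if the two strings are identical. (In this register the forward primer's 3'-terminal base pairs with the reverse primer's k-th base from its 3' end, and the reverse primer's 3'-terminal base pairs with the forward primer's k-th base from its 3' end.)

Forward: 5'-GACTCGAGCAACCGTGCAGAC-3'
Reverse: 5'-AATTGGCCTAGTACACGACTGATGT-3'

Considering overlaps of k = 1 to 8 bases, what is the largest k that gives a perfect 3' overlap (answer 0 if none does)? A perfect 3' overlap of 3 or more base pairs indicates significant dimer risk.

Last 8 bases (5'→3') — forward …GTGCAGAC, reverse …ACTGATGT.
Reverse complement of the reverse primer's last 8 bases: ACATCAGT; its first k bases are the reverse complement of the reverse primer's last k bases, so a perfect k-base overlap needs the forward primer's last k bases to equal them.
Comparing (forward last k vs required): k=1: C vs A ✗; k=2: AC vs AC ✓; k=3: GAC vs ACA ✗; k=4: AGAC vs ACAT ✗; k=5: CAGAC vs ACATC ✗; k=6: GCAGAC vs ACATCA ✗; k=7: TGCAGAC vs ACATCAG ✗; k=8: GTGCAGAC vs ACATCAGT ✗.
Only k = 2 is perfect, so the longest perfect 3' overlap is 2.

Longest perfect overlap: 2 complementary base pairs; below the dimer-risk threshold (threshold 3).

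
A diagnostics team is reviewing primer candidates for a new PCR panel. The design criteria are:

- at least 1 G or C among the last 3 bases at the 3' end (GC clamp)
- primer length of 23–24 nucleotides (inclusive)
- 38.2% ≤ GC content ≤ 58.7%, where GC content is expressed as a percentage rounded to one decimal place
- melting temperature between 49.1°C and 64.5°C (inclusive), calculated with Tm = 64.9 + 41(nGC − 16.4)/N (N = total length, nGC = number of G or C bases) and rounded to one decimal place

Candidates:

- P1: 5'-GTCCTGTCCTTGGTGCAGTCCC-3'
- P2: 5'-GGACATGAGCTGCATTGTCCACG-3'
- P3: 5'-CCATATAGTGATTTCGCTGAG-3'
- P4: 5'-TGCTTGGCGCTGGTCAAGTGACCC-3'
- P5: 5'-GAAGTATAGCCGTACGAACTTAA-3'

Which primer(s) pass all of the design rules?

P1 (22 nt, A=1 T=7 G=6 C=8): 3' end CCC has 3 G/C ✓; length 22, outside 23–24 ✗; GC 14/22 = 63.6%, outside 38.2–58.7% ✗; Tm = 64.9 + 41·(14 − 16.4)/22 = 60.4°C ✓ — fails.
P2 (23 nt, A=5 T=5 G=7 C=6): 3' end ACG has 2 G/C ✓; length 23 ✓; GC 13/23 = 56.5% ✓; Tm = 64.9 + 41·(13 − 16.4)/23 = 58.8°C ✓ — passes.
P3 (21 nt, A=5 T=7 G=5 C=4): 3' end GAG has 2 G/C ✓; length 21, outside 23–24 ✗; GC 9/21 = 42.9% ✓; Tm = 64.9 + 41·(9 − 16.4)/21 = 50.5°C ✓ — fails.
P4 (24 nt, A=3 T=6 G=8 C=7): 3' end CCC has 3 G/C ✓; length 24 ✓; GC 15/24 = 62.5%, outside 38.2–58.7% ✗; Tm = 64.9 + 41·(15 − 16.4)/24 = 62.5°C ✓ — fails.
P5 (23 nt, A=9 T=5 G=5 C=4): 3' end TAA has 0 G/C, need ≥1 ✗; length 23 ✓; GC 9/23 = 39.1% ✓; Tm = 64.9 + 41·(9 − 16.4)/23 = 51.7°C ✓ — fails.

P2 only.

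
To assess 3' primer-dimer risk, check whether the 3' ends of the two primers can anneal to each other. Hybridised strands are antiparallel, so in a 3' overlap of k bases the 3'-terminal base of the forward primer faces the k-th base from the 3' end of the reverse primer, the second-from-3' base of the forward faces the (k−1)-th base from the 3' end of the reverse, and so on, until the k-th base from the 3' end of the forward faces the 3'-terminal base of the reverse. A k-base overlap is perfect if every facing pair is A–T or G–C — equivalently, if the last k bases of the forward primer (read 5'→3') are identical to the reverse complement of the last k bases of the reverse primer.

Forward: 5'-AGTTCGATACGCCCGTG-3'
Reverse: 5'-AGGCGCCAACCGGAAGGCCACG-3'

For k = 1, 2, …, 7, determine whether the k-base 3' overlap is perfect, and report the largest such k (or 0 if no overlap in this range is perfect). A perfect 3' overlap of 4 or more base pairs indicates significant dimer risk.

Last 7 bases (5'→3') — forward …GCCCGTG, reverse …GGCCACG.
Reverse complement of the reverse primer's last 7 bases: CGTGGCC; its first k bases are the reverse complement of the reverse primer's last k bases, so a perfect k-base overlap needs the forward primer's last k bases to equal them.
Comparing (forward last k vs required): k=1: G vs C ✗; k=2: TG vs CG ✗; k=3: GTG vs CGT ✗; k=4: CGTG vs CGTG ✓; k=5: CCGTG vs CGTGG ✗; k=6: CCCGTG vs CGTGGC ✗; k=7: GCCCGTG vs CGTGGCC ✗.
Only k = 4 is perfect, so the longest perfect 3' overlap is 4.

Longest perfect overlap: 4 complementary base pairs; significant dimer risk (threshold 4).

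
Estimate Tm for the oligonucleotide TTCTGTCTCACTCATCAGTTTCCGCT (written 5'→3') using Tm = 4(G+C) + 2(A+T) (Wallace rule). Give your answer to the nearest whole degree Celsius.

76°C

Base counts: A=3, T=11, G=3, C=9 (length 26).
Tm = 2·(3+11) + 4·(3+9) = 2·14 + 4·12 = 28 + 48 = 76°C.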